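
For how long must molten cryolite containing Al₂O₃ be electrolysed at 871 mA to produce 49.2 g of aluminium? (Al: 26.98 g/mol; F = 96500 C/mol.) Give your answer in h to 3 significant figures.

n(Al) = 49.2 / 26.98 = 1.824 mol
Al³⁺ + 3e⁻ → Al, so n(e⁻) = 3 × 1.824 = 5.472 mol
Q = 5.472 × 96500 = 5.280×10^5 C
t = Q / I = 5.280×10^5 / 0.871 = 6.062×10^5 s = 168 h

168 h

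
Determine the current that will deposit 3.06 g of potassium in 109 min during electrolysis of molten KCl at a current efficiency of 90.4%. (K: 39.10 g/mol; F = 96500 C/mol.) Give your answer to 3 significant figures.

n(K) = 3.06 / 39.10 = 0.07826 mol
K⁺ + e⁻ → K, so n(e⁻) = 0.07826 mol
Q = 0.07826 × 96500 / 0.904 = 8354 C
I = Q / t = 8354 / 6540 s = 1.28 A

1.28 A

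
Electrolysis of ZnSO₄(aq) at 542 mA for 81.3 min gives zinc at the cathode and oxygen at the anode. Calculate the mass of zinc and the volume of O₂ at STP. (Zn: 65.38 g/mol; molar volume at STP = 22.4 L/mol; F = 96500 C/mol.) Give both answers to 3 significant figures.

0.896 g Zn; 0.153 L O₂

Q = 0.542 × 4878 = 2644 C; n(e⁻) = 2644 / 96500 = 0.02740 mol
Cathode: Zn²⁺ + 2e⁻ → Zn → n(Zn) = 0.02740/2 = 0.01370 mol → 0.896 g
Anode: 2H₂O → O₂ + 4H⁺ + 4e⁻ → n(O₂) = 0.02740/4 = 0.006850 mol → 0.153 L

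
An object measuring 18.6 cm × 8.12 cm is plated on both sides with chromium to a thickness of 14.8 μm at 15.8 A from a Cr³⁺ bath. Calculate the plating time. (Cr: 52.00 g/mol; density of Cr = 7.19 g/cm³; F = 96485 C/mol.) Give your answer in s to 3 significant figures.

1130 s

Plated area = 2 × 18.6 × 8.12 = 302.1 cm²
Volume = 302.1 × 14.8×10⁻⁴ cm = 0.4471 cm³
m(Cr) = 0.4471 × 7.19 = 3.215 g
n(Cr) = 3.215 / 52.00 = 0.06183 mol; n(e⁻) = 3 × 0.06183 = 0.1855 mol
Q = 0.1855 × 96485 = 17900 C
t = 17900 / 15.8 = 1133 s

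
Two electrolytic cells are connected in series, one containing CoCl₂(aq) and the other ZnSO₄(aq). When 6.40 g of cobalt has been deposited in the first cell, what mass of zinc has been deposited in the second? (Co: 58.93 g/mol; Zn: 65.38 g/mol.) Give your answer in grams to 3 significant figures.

n(Co) = 6.40 / 58.93 = 0.1086 mol
Co²⁺ + 2e⁻ → Co, so n(e⁻) = 2 × 0.1086 = 0.2172 mol
Since the cells are in series, n(e⁻) in the Zn cell is also 0.2172 mol.
Zn²⁺ + 2e⁻ → Zn, so n(Zn) = 0.2172 / 2 = 0.1086 mol
m(Zn) = 0.1086 × 65.38 = 7.10 g

7.10 g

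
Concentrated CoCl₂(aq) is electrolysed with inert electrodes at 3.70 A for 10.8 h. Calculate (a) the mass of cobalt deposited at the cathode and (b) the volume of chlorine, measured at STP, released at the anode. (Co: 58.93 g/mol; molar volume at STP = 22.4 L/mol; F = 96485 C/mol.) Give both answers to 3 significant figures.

43.9 g Co; 16.7 L Cl₂

Q = 3.70 × 38880 = 1.439×10^5 C; n(e⁻) = 1.439×10^5 / 96485 = 1.491 mol
Cathode: Co²⁺ + 2e⁻ → Co → n(Co) = 1.491/2 = 0.7455 mol → 43.9 g
Anode: 2Cl⁻ → Cl₂ + 2e⁻ → n(Cl₂) = 1.491/2 = 0.7455 mol → 16.7 L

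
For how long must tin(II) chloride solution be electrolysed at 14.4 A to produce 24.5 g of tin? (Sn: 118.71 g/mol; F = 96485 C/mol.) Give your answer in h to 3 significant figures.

0.768 h

n(Sn) = 24.5 / 118.71 = 0.2064 mol
Sn²⁺ + 2e⁻ → Sn, so n(e⁻) = 2 × 0.2064 = 0.4128 mol
Q = 0.4128 × 96485 = 39830 C
t = Q / I = 39830 / 14.4 = 2766 s = 0.768 h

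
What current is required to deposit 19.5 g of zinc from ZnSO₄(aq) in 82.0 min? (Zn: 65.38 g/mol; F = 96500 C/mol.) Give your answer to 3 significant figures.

11.7 A

n(Zn) = 19.5 / 65.38 = 0.2983 mol
Zn²⁺ + 2e⁻ → Zn, so n(e⁻) = 2 × 0.2983 = 0.5966 mol
Q = 0.5966 × 96500 = 57570 C
I = Q / t = 57570 / 4920 s = 11.7 A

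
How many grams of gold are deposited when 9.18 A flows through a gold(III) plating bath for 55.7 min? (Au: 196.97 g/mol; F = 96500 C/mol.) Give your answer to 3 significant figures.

Q = 9.18 A × 3342 s = 30680 C
Moles of electrons = 30680 / 96500 = 0.3179 mol
Au³⁺ + 3e⁻ → Au, so n(Au) = 0.3179 / 3 = 0.1060 mol
m = 0.1060 × 196.97 = 20.9 g

20.9 g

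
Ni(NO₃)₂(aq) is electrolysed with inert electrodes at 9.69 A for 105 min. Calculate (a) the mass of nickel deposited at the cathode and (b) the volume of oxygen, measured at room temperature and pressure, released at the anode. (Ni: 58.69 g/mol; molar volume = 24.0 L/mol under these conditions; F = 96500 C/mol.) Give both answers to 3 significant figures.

Q = 9.69 × 6300 = 61050 C; n(e⁻) = 61050 / 96500 = 0.6326 mol
Cathode: Ni²⁺ + 2e⁻ → Ni → n(Ni) = 0.6326/2 = 0.3163 mol → 18.6 g
Anode: 2H₂O → O₂ + 4H⁺ + 4e⁻ → n(O₂) = 0.6326/4 = 0.1582 mol → 3.80 L

18.6 g Ni; 3.80 L O₂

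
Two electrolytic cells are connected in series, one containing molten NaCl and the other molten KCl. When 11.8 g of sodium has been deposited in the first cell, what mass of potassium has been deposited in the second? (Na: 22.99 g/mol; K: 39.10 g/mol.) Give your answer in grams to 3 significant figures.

20.1 g

n(Na) = 11.8 / 22.99 = 0.5133 mol
Na⁺ + e⁻ → Na, so n(e⁻) = 0.5133 mol
The cells are in series, so the same charge (and hence the same n(e⁻) = 0.5133 mol) passes through both.
K⁺ + e⁻ → K, so n(K) = 0.5133 mol
m(K) = 0.5133 × 39.10 = 20.1 g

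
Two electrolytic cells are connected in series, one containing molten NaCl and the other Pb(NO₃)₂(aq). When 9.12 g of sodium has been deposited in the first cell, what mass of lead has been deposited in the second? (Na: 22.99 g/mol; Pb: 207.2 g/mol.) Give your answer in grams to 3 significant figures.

n(Na) = 9.12 / 22.99 = 0.3967 mol
Na⁺ + e⁻ → Na, so n(e⁻) = 0.3967 mol
The cells are in series, so the same charge (and hence the same n(e⁻) = 0.3967 mol) passes through both.
Pb²⁺ + 2e⁻ → Pb, so n(Pb) = 0.3967 / 2 = 0.1984 mol
m(Pb) = 0.1984 × 207.2 = 41.1 g

41.1 g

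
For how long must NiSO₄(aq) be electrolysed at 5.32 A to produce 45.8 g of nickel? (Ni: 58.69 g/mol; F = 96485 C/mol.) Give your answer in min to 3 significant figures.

472 min

n(Ni) = 45.8 / 58.69 = 0.7804 mol
Ni²⁺ + 2e⁻ → Ni, so n(e⁻) = 2 × 0.7804 = 1.561 mol
Q = 1.561 × 96485 = 1.506×10^5 C
t = Q / I = 1.506×10^5 / 5.32 = 28310 s = 472 min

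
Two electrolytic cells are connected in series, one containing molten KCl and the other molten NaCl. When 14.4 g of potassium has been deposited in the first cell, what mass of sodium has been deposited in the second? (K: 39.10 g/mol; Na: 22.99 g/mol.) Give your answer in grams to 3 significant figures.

n(K) = 14.4 / 39.10 = 0.3683 mol
K⁺ + e⁻ → K, so n(e⁻) = 0.3683 mol
Same current for the same time ⇒ same n(e⁻) = 0.3683 mol in both cells.
Na⁺ + e⁻ → Na, so n(Na) = 0.3683 mol
m(Na) = 0.3683 × 22.99 = 8.47 g

8.47 g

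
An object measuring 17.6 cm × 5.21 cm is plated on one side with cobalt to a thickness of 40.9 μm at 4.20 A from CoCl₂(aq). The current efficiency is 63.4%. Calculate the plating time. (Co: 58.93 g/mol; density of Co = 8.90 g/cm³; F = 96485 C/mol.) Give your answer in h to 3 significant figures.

1.14 h

Plated area = 17.6 × 5.21 = 91.70 cm²
Volume = 91.70 × 40.9×10⁻⁴ cm = 0.3751 cm³
m(Co) = 0.3751 × 8.90 = 3.338 g
n(Co) = 3.338 / 58.93 = 0.05664 mol; n(e⁻) = 2 × 0.05664 = 0.1133 mol
Q = 0.1133 × 96485 / 0.634 = 17240 C
t = 17240 / 4.20 = 4105 s = 1.14 h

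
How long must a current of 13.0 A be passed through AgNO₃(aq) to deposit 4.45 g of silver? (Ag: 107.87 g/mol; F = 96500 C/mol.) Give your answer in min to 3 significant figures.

5.10 min

n(Ag) = 4.45 / 107.87 = 0.04125 mol
Ag⁺ + e⁻ → Ag, so n(e⁻) = 0.04125 mol
Q = 0.04125 × 96500 = 3981 C
t = Q / I = 3981 / 13.0 = 306.2 s = 5.10 min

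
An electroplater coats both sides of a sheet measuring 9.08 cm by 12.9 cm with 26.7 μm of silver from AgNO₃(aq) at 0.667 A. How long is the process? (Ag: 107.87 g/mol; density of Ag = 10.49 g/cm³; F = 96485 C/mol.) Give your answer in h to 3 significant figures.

2.44 h

Plated area = 2 × 9.08 × 12.9 = 234.3 cm²
Volume = 234.3 × 26.7×10⁻⁴ cm = 0.6256 cm³
m(Ag) = 0.6256 × 10.49 = 6.563 g
n(Ag) = 6.563 / 107.87 = 0.06084 mol; n(e⁻) = 0.06084 mol
Q = 0.06084 × 96485 = 5870 C
t = 5870 / 0.667 = 8801 s = 2.44 h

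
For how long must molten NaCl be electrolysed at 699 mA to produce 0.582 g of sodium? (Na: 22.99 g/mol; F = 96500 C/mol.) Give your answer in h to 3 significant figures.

0.971 h

n(Na) = 0.582 / 22.99 = 0.02532 mol
Na⁺ + e⁻ → Na, so n(e⁻) = 0.02532 mol
Q = 0.02532 × 96500 = 2443 C
t = Q / I = 2443 / 0.699 = 3495 s = 0.971 h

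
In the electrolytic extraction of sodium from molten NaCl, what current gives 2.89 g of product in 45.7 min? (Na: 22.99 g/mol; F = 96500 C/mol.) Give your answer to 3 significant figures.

4.42 A

n(Na) = 2.89 / 22.99 = 0.1257 mol
Na⁺ + e⁻ → Na, so n(e⁻) = 0.1257 mol
Q = 0.1257 × 96500 = 12130 C
I = Q / t = 12130 / 2742 s = 4.42 A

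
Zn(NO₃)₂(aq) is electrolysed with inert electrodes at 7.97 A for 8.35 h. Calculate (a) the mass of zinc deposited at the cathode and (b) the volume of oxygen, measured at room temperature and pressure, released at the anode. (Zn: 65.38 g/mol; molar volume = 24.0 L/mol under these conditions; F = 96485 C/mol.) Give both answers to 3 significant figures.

81.2 g Zn; 14.9 L O₂

Q = 7.97 × 30060 = 2.396×10^5 C; n(e⁻) = 2.396×10^5 / 96485 = 2.483 mol
Cathode: Zn²⁺ + 2e⁻ → Zn → n(Zn) = 2.483/2 = 1.242 mol → 81.2 g
Anode: 2H₂O → O₂ + 4H⁺ + 4e⁻ → n(O₂) = 2.483/4 = 0.6208 mol → 14.9 L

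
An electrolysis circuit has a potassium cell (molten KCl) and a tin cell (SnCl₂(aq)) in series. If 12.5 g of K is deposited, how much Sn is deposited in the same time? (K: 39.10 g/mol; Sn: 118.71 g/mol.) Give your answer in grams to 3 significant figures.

19.0 g

n(K) = 12.5 / 39.10 = 0.3197 mol
K⁺ + e⁻ → K, so n(e⁻) = 0.3197 mol
The cells are in series, so the same charge (and hence the same n(e⁻) = 0.3197 mol) passes through both.
Sn²⁺ + 2e⁻ → Sn, so n(Sn) = 0.3197 / 2 = 0.1599 mol
m(Sn) = 0.1599 × 118.71 = 19.0 g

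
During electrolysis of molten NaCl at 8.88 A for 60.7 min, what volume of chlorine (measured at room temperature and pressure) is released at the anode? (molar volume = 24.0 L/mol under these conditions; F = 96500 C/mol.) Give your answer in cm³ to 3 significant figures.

4020 cm³

Q = 8.88 A × 3642 s = 32340 C
n(e⁻) = 32340 / 96500 = 0.3351 mol
2Cl⁻ → Cl₂ + 2e⁻, so n(Cl₂) = 0.3351 / 2 = 0.1676 mol
V = 0.1676 × 24.0 = 4.022 L
= 4020 cm³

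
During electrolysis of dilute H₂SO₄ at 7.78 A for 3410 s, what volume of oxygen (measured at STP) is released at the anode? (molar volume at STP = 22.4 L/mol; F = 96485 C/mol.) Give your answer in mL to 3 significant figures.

Q = It = 7.78 × 3410 = 26530 C
n(e⁻) = Q/F = 26530/96485 = 0.2750 mol
2H₂O → O₂ + 4H⁺ + 4e⁻, so n(O₂) = 0.2750 / 4 = 0.06875 mol
V = 0.06875 × 22.4 = 1.540 L
= 1540 mL

1540 mL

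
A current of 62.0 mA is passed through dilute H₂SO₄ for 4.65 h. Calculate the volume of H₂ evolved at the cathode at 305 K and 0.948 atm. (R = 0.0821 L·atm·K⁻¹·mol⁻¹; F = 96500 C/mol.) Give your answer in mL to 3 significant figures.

142 mL

Charge passed = 0.0620 × 16740 = 1038 C
n(e⁻) = 1038 / 96500 = 0.01076 mol
2H⁺ + 2e⁻ → H₂, so n(H₂) = 0.01076 / 2 = 0.005380 mol
V = nRT/P = 0.005380 × 0.0821 × 305 / 0.948 = 0.1421 L
= 142 mL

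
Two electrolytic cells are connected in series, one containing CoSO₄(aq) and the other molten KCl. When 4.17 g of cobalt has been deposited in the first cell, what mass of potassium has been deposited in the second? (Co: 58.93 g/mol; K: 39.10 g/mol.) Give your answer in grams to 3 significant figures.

n(Co) = 4.17 / 58.93 = 0.07076 mol
Co²⁺ + 2e⁻ → Co, so n(e⁻) = 2 × 0.07076 = 0.1415 mol
Since the cells are in series, n(e⁻) in the K cell is also 0.1415 mol.
K⁺ + e⁻ → K, so n(K) = 0.1415 mol
m(K) = 0.1415 × 39.10 = 5.53 g

5.53 g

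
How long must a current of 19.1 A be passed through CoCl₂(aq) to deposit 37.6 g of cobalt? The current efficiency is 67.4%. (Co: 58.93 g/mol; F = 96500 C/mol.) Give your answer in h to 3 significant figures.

2.66 h

n(Co) = 37.6 / 58.93 = 0.6380 mol
Co²⁺ + 2e⁻ → Co, so n(e⁻) = 2 × 0.6380 = 1.276 mol
Q = 1.276 × 96500 / 0.674 = 1.827×10^5 C
t = Q / I = 1.827×10^5 / 19.1 = 9565 s = 2.66 h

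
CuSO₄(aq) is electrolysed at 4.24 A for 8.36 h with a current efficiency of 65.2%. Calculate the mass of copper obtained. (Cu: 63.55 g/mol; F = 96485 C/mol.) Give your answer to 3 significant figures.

27.4 g

Q = 4.24 × 30096 = 1.276×10^5 C
n(e⁻) = 1.276×10^5 / 96485 = 1.322 mol
Cu²⁺ + 2e⁻ → Cu, so theoretical m(Cu) = 0.6610 × 63.55 = 42.01 g
Actual mass = 65.2% × 42.01 = 27.4 g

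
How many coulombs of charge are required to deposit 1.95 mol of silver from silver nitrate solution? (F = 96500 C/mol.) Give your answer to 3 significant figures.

Ag⁺ + e⁻ → Ag, so n(e⁻) = 1 × 1.95 = 1.950 mol
Q = 1.950 × 96500 = 1.882×10^5 C

1.88×10^5 C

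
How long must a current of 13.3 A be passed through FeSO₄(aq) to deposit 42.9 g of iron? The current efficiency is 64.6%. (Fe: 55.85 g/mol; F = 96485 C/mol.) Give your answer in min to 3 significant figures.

n(Fe) = 42.9 / 55.85 = 0.7681 mol
Fe²⁺ + 2e⁻ → Fe, so n(e⁻) = 2 × 0.7681 = 1.536 mol
Q = 1.536 × 96485 / 0.646 = 2.294×10^5 C
t = Q / I = 2.294×10^5 / 13.3 = 17250 s = 288 min

288 min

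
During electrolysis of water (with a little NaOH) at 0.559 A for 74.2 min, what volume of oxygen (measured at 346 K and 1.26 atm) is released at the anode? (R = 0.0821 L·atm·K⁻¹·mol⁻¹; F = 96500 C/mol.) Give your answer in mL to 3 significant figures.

145 mL

Q = It = 0.559 × 4452 = 2489 C
n(e⁻) = Q/F = 2489/96500 = 0.02579 mol
2H₂O → O₂ + 4H⁺ + 4e⁻, so n(O₂) = 0.02579 / 4 = 0.006448 mol
V = nRT/P = 0.006448 × 0.0821 × 346 / 1.26 = 0.1454 L
= 145 mL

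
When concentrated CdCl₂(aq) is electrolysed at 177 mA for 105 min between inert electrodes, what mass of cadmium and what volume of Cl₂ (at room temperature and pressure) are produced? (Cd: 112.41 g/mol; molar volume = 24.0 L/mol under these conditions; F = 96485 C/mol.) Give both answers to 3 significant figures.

Q = 0.177 × 6300 = 1115 C; n(e⁻) = 1115 / 96485 = 0.01156 mol
Cathode: Cd²⁺ + 2e⁻ → Cd → n(Cd) = 0.01156/2 = 0.005780 mol → 0.650 g
Anode: 2Cl⁻ → Cl₂ + 2e⁻ → n(Cl₂) = 0.01156/2 = 0.005780 mol → 0.139 L

0.650 g Cd; 0.139 L Cl₂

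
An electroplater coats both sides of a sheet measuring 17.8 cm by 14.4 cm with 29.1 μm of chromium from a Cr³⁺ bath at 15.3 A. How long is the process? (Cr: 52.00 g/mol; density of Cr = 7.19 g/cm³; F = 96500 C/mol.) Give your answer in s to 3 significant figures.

3900 s

Plated area = 2 × 17.8 × 14.4 = 512.6 cm²
Volume = 512.6 × 29.1×10⁻⁴ cm = 1.492 cm³
m(Cr) = 1.492 × 7.19 = 10.73 g
n(Cr) = 10.73 / 52.00 = 0.2063 mol; n(e⁻) = 3 × 0.2063 = 0.6189 mol
Q = 0.6189 × 96500 = 59720 C
t = 59720 / 15.3 = 3903 s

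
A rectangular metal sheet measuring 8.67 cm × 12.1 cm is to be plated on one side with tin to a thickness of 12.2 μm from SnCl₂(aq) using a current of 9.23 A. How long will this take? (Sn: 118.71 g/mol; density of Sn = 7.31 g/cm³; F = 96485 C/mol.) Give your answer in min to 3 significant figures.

Plated area = 8.67 × 12.1 = 104.9 cm²
Volume = 104.9 × 12.2×10⁻⁴ cm = 0.1280 cm³
m(Sn) = 0.1280 × 7.31 = 0.9357 g
n(Sn) = 0.9357 / 118.71 = 0.007882 mol; n(e⁻) = 2 × 0.007882 = 0.01576 mol
Q = 0.01576 × 96485 = 1521 C
t = 1521 / 9.23 = 164.8 s = 2.75 min

2.75 min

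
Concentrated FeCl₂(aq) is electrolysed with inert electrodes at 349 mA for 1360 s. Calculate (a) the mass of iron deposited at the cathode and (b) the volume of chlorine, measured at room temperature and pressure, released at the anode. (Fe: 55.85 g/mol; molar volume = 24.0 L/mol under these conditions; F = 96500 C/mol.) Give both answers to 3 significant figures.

Q = 0.349 × 1360 = 474.6 C; n(e⁻) = 474.6 / 96500 = 0.004918 mol
Cathode: Fe²⁺ + 2e⁻ → Fe → n(Fe) = 0.004918/2 = 0.002459 mol → 0.137 g
Anode: 2Cl⁻ → Cl₂ + 2e⁻ → n(Cl₂) = 0.004918/2 = 0.002459 mol → 0.0590 L

0.137 g Fe; 0.0590 L Cl₂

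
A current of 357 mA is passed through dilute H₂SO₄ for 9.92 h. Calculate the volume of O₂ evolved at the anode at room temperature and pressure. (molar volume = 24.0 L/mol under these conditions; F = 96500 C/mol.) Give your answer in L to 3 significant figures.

Q = 0.357 A × 35712 s = 12750 C
n(e⁻) = Q/F = 12750/96500 = 0.1321 mol
2H₂O → O₂ + 4H⁺ + 4e⁻, so n(O₂) = 0.1321 / 4 = 0.03303 mol
V = 0.03303 × 24.0 = 0.7927 L

0.793 L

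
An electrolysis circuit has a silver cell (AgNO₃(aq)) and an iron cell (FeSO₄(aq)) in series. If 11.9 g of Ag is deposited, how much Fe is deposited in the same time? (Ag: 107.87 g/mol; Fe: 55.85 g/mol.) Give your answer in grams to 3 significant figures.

3.08 g

n(Ag) = 11.9 / 107.87 = 0.1103 mol
Ag⁺ + e⁻ → Ag, so n(e⁻) = 0.1103 mol
Since the cells are in series, n(e⁻) in the Fe cell is also 0.1103 mol.
Fe²⁺ + 2e⁻ → Fe, so n(Fe) = 0.1103 / 2 = 0.05515 mol
m(Fe) = 0.05515 × 55.85 = 3.08 g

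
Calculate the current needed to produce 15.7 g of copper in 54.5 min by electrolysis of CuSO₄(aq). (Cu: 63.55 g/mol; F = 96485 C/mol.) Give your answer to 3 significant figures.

n(Cu) = 15.7 / 63.55 = 0.2470 mol
Cu²⁺ + 2e⁻ → Cu, so n(e⁻) = 2 × 0.2470 = 0.4940 mol
Q = 0.4940 × 96485 = 47660 C
I = Q / t = 47660 / 3270 s = 14.6 A

14.6 A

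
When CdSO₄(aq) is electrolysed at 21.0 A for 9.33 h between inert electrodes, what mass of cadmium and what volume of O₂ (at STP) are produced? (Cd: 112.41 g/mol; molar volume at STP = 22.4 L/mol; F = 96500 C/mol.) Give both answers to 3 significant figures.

Q = 21.0 × 33588 = 7.053×10^5 C; n(e⁻) = 7.053×10^5 / 96500 = 7.309 mol
Cathode: Cd²⁺ + 2e⁻ → Cd → n(Cd) = 7.309/2 = 3.655 mol → 411 g
Anode: 2H₂O → O₂ + 4H⁺ + 4e⁻ → n(O₂) = 7.309/4 = 1.827 mol → 40.9 L

411 g Cd; 40.9 L O₂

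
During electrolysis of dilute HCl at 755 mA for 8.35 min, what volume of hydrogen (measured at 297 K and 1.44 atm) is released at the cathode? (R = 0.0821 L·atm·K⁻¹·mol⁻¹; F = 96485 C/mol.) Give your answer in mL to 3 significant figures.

Charge passed = 0.755 × 501 = 378.3 C
n(e⁻) = Q/F = 378.3/96485 = 0.003921 mol
2H⁺ + 2e⁻ → H₂, so n(H₂) = 0.003921 / 2 = 0.001961 mol
V = nRT/P = 0.001961 × 0.0821 × 297 / 1.44 = 0.03321 L
= 33.2 mL

33.2 mL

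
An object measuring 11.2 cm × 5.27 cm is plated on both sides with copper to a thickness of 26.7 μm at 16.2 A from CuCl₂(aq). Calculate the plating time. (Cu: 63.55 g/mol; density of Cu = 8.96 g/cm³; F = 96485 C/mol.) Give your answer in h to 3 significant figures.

Plated area = 2 × 11.2 × 5.27 = 118.0 cm²
Volume = 118.0 × 26.7×10⁻⁴ cm = 0.3151 cm³
m(Cu) = 0.3151 × 8.96 = 2.823 g
n(Cu) = 2.823 / 63.55 = 0.04442 mol; n(e⁻) = 2 × 0.04442 = 0.08884 mol
Q = 0.08884 × 96485 = 8572 C
t = 8572 / 16.2 = 529.1 s = 0.147 h

0.147 h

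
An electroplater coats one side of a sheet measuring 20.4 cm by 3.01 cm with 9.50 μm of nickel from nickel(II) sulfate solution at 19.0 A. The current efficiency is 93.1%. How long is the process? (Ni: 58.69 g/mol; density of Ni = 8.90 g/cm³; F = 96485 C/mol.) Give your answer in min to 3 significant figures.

1.61 min

Plated area = 20.4 × 3.01 = 61.40 cm²
Volume = 61.40 × 9.50×10⁻⁴ cm = 0.05833 cm³
m(Ni) = 0.05833 × 8.90 = 0.5191 g
n(Ni) = 0.5191 / 58.69 = 0.008845 mol; n(e⁻) = 2 × 0.008845 = 0.01769 mol
Q = 0.01769 × 96485 / 0.931 = 1833 C
t = 1833 / 19.0 = 96.47 s = 1.61 min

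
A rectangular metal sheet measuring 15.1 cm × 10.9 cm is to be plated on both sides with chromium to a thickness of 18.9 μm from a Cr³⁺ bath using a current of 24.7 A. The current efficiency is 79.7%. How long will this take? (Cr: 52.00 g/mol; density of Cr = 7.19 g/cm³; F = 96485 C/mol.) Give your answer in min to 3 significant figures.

21.1 min

Plated area = 2 × 15.1 × 10.9 = 329.2 cm²
Volume = 329.2 × 18.9×10⁻⁴ cm = 0.6222 cm³
m(Cr) = 0.6222 × 7.19 = 4.474 g
n(Cr) = 4.474 / 52.00 = 0.08604 mol; n(e⁻) = 3 × 0.08604 = 0.2581 mol
Q = 0.2581 × 96485 / 0.797 = 31250 C
t = 31250 / 24.7 = 1265 s = 21.1 min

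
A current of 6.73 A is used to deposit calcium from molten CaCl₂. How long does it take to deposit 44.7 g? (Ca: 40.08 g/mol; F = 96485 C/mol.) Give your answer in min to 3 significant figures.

n(Ca) = 44.7 / 40.08 = 1.115 mol
Ca²⁺ + 2e⁻ → Ca, so n(e⁻) = 2 × 1.115 = 2.230 mol
Q = 2.230 × 96485 = 2.152×10^5 C
t = Q / I = 2.152×10^5 / 6.73 = 31980 s = 533 min

533 min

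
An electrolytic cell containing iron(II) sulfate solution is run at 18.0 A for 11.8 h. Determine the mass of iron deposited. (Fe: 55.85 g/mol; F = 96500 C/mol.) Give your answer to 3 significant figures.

221 g

Charge passed = 18.0 × 42480 = 7.646×10^5 C
n(e⁻) = Q/F = 7.646×10^5/96500 = 7.923 mol
Fe²⁺ + 2e⁻ → Fe, so n(Fe) = 7.923 / 2 = 3.962 mol
m = 3.962 × 55.85 = 221 g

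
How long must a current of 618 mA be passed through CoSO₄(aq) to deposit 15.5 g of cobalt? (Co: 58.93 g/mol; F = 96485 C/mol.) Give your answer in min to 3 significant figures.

1370 min

n(Co) = 15.5 / 58.93 = 0.2630 mol
Co²⁺ + 2e⁻ → Co, so n(e⁻) = 2 × 0.2630 = 0.5260 mol
Q = 0.5260 × 96485 = 50750 C
t = Q / I = 50750 / 0.618 = 82120 s = 1370 min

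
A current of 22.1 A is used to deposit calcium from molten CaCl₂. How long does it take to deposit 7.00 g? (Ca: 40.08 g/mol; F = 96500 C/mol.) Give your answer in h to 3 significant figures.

n(Ca) = 7.00 / 40.08 = 0.1747 mol
Ca²⁺ + 2e⁻ → Ca, so n(e⁻) = 2 × 0.1747 = 0.3494 mol
Q = 0.3494 × 96500 = 33720 C
t = Q / I = 33720 / 22.1 = 1526 s = 0.424 h

0.424 h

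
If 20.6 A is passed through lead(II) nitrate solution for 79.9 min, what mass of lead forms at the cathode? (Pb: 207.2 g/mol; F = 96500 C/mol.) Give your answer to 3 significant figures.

Q = 20.6 A × 4794 s = 98760 C
Moles of electrons = 98760 / 96500 = 1.023 mol
Pb²⁺ + 2e⁻ → Pb, so n(Pb) = 1.023 / 2 = 0.5115 mol
m = 0.5115 × 207.2 = 106 g

106 g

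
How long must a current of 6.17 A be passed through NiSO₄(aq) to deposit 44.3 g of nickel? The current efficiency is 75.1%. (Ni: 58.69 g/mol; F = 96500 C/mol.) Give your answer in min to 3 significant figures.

n(Ni) = 44.3 / 58.69 = 0.7548 mol
Ni²⁺ + 2e⁻ → Ni, so n(e⁻) = 2 × 0.7548 = 1.510 mol
Q = 1.510 × 96500 / 0.751 = 1.940×10^5 C
t = Q / I = 1.940×10^5 / 6.17 = 31440 s = 524 min

524 min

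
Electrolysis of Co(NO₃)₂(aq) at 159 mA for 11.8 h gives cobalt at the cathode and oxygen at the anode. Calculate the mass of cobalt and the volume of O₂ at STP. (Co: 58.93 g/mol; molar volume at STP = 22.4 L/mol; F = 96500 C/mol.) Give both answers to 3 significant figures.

Q = 0.159 × 42480 = 6754 C; n(e⁻) = 6754 / 96500 = 0.06999 mol
Cathode: Co²⁺ + 2e⁻ → Co → n(Co) = 0.06999/2 = 0.03500 mol → 2.06 g
Anode: 2H₂O → O₂ + 4H⁺ + 4e⁻ → n(O₂) = 0.06999/4 = 0.01750 mol → 0.392 L

2.06 g Co; 0.392 L O₂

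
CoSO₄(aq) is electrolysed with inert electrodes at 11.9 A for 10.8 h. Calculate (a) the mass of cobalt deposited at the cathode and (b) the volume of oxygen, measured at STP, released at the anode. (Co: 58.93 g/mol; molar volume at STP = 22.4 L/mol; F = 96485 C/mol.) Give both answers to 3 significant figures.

Q = 11.9 × 38880 = 4.627×10^5 C; n(e⁻) = 4.627×10^5 / 96485 = 4.796 mol
Cathode: Co²⁺ + 2e⁻ → Co → n(Co) = 4.796/2 = 2.398 mol → 141 g
Anode: 2H₂O → O₂ + 4H⁺ + 4e⁻ → n(O₂) = 4.796/4 = 1.199 mol → 26.9 L

141 g Co; 26.9 L O₂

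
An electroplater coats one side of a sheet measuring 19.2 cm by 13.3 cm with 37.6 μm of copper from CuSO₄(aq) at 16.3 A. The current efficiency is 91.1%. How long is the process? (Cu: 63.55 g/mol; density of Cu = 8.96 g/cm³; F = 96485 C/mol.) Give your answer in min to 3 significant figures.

29.3 min

Plated area = 19.2 × 13.3 = 255.4 cm²
Volume = 255.4 × 37.6×10⁻⁴ cm = 0.9603 cm³
m(Cu) = 0.9603 × 8.96 = 8.604 g
n(Cu) = 8.604 / 63.55 = 0.1354 mol; n(e⁻) = 2 × 0.1354 = 0.2708 mol
Q = 0.2708 × 96485 / 0.911 = 28680 C
t = 28680 / 16.3 = 1760 s = 29.3 min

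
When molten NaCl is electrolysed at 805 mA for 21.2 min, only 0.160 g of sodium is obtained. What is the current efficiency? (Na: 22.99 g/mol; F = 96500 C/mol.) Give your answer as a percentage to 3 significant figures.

Q = 0.805 × 1272 = 1024 C
n(e⁻) = 1024 / 96500 = 0.01061 mol
Na⁺ + e⁻ → Na, so theoretical n(Na) = 0.01061 mol → 0.2439 g
Efficiency = 0.160 / 0.2439 = 0.6560 = 65.6%

65.6%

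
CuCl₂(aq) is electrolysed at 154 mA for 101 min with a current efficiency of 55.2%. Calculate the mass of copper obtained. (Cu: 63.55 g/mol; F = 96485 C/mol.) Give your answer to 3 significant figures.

Q = 0.154 × 6060 = 933.2 C
n(e⁻) = 933.2 / 96485 = 0.009672 mol
Cu²⁺ + 2e⁻ → Cu, so theoretical m(Cu) = 0.004836 × 63.55 = 0.3073 g
Actual mass = 55.2% × 0.3073 = 0.170 g

0.170 g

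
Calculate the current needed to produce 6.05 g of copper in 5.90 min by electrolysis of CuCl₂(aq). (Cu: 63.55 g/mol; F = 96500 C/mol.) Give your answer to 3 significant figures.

51.9 A

n(Cu) = 6.05 / 63.55 = 0.09520 mol
Cu²⁺ + 2e⁻ → Cu, so n(e⁻) = 2 × 0.09520 = 0.1904 mol
Q = 0.1904 × 96500 = 18370 C
I = Q / t = 18370 / 354 s = 51.9 A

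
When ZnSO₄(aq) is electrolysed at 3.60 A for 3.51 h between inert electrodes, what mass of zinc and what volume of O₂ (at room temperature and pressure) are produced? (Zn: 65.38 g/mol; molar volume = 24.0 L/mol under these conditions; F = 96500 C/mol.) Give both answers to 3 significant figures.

15.4 g Zn; 2.83 L O₂

Q = 3.60 × 12636 = 45490 C; n(e⁻) = 45490 / 96500 = 0.4714 mol
Cathode: Zn²⁺ + 2e⁻ → Zn → n(Zn) = 0.4714/2 = 0.2357 mol → 15.4 g
Anode: 2H₂O → O₂ + 4H⁺ + 4e⁻ → n(O₂) = 0.4714/4 = 0.1179 mol → 2.83 L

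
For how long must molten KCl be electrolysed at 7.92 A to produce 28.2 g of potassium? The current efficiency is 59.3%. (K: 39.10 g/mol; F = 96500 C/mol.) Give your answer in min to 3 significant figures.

247 min

n(K) = 28.2 / 39.10 = 0.7212 mol
K⁺ + e⁻ → K, so n(e⁻) = 0.7212 mol
Q = 0.7212 × 96500 / 0.593 = 1.174×10^5 C
t = Q / I = 1.174×10^5 / 7.92 = 14820 s = 247 min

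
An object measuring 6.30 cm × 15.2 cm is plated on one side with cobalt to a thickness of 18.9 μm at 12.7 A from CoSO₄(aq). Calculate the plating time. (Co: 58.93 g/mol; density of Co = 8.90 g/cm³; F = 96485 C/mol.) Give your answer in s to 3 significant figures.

415 s

Plated area = 6.30 × 15.2 = 95.76 cm²
Volume = 95.76 × 18.9×10⁻⁴ cm = 0.1810 cm³
m(Co) = 0.1810 × 8.90 = 1.611 g
n(Co) = 1.611 / 58.93 = 0.02734 mol; n(e⁻) = 2 × 0.02734 = 0.05468 mol
Q = 0.05468 × 96485 = 5276 C
t = 5276 / 12.7 = 415.4 s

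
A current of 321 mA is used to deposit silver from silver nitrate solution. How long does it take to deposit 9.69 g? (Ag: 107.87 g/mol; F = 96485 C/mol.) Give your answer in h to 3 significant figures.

n(Ag) = 9.69 / 107.87 = 0.08983 mol
Ag⁺ + e⁻ → Ag, so n(e⁻) = 0.08983 mol
Q = 0.08983 × 96485 = 8667 C
t = Q / I = 8667 / 0.321 = 27000 s = 7.50 h

7.50 h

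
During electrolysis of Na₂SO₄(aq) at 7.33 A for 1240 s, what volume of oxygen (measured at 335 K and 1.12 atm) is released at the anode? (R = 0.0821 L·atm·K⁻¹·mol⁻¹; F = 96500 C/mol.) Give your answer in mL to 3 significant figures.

Charge passed = 7.33 × 1240 = 9089 C
n(e⁻) = 9089 / 96500 = 0.09419 mol
2H₂O → O₂ + 4H⁺ + 4e⁻, so n(O₂) = 0.09419 / 4 = 0.02355 mol
V = nRT/P = 0.02355 × 0.0821 × 335 / 1.12 = 0.5783 L
= 578 mL

578 mL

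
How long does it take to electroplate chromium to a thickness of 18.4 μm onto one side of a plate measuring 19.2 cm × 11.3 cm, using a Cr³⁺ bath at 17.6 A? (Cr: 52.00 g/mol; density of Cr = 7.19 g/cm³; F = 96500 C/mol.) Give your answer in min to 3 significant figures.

Plated area = 19.2 × 11.3 = 217.0 cm²
Volume = 217.0 × 18.4×10⁻⁴ cm = 0.3993 cm³
m(Cr) = 0.3993 × 7.19 = 2.871 g
n(Cr) = 2.871 / 52.00 = 0.05521 mol; n(e⁻) = 3 × 0.05521 = 0.1656 mol
Q = 0.1656 × 96500 = 15980 C
t = 15980 / 17.6 = 908.0 s = 15.1 min

15.1 min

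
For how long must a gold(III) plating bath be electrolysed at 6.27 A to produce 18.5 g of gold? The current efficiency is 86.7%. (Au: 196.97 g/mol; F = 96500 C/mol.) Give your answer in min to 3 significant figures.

83.4 min

n(Au) = 18.5 / 196.97 = 0.09392 mol
Au³⁺ + 3e⁻ → Au, so n(e⁻) = 3 × 0.09392 = 0.2818 mol
Q = 0.2818 × 96500 / 0.867 = 31370 C
t = Q / I = 31370 / 6.27 = 5003 s = 83.4 min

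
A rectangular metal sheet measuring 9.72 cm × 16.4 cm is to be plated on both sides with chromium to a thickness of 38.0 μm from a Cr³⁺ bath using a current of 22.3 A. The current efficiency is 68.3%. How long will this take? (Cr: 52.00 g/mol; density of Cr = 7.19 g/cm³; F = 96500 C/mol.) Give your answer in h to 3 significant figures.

Plated area = 2 × 9.72 × 16.4 = 318.8 cm²
Volume = 318.8 × 38.0×10⁻⁴ cm = 1.211 cm³
m(Cr) = 1.211 × 7.19 = 8.707 g
n(Cr) = 8.707 / 52.00 = 0.1674 mol; n(e⁻) = 3 × 0.1674 = 0.5022 mol
Q = 0.5022 × 96500 / 0.683 = 70960 C
t = 70960 / 22.3 = 3182 s = 0.884 h

0.884 h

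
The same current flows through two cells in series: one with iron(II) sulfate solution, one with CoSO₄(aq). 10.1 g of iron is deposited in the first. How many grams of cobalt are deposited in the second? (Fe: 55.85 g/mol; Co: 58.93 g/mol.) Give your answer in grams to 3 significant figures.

10.7 g

n(Fe) = 10.1 / 55.85 = 0.1808 mol
Fe²⁺ + 2e⁻ → Fe, so n(e⁻) = 2 × 0.1808 = 0.3616 mol
Same current for the same time ⇒ same n(e⁻) = 0.3616 mol in both cells.
Co²⁺ + 2e⁻ → Co, so n(Co) = 0.3616 / 2 = 0.1808 mol
m(Co) = 0.1808 × 58.93 = 10.7 g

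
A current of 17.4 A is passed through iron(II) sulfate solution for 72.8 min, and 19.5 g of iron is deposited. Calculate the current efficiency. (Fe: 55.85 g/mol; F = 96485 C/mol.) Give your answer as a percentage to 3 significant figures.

88.6%

Q = 17.4 × 4368 = 76000 C
n(e⁻) = 76000 / 96485 = 0.7877 mol
Fe²⁺ + 2e⁻ → Fe, so theoretical n(Fe) = 0.3939 mol → 22.00 g
Efficiency = 19.5 / 22.00 = 0.8864 = 88.6%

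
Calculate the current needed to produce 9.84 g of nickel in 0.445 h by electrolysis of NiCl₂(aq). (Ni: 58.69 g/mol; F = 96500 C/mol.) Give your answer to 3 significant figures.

n(Ni) = 9.84 / 58.69 = 0.1677 mol
Ni²⁺ + 2e⁻ → Ni, so n(e⁻) = 2 × 0.1677 = 0.3354 mol
Q = 0.3354 × 96500 = 32370 C
I = Q / t = 32370 / 1602 s = 20.2 A

20.2 A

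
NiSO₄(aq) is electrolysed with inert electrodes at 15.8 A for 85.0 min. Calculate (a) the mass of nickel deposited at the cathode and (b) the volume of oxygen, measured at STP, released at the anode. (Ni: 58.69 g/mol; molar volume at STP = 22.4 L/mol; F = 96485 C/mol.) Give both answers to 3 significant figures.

Q = 15.8 × 5100 = 80580 C; n(e⁻) = 80580 / 96485 = 0.8352 mol
Cathode: Ni²⁺ + 2e⁻ → Ni → n(Ni) = 0.8352/2 = 0.4176 mol → 24.5 g
Anode: 2H₂O → O₂ + 4H⁺ + 4e⁻ → n(O₂) = 0.8352/4 = 0.2088 mol → 4.68 L

24.5 g Ni; 4.68 L O₂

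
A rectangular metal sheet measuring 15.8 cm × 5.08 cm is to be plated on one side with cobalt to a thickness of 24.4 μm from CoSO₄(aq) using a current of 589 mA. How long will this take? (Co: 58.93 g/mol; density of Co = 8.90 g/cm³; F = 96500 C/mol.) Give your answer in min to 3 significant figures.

Plated area = 15.8 × 5.08 = 80.26 cm²
Volume = 80.26 × 24.4×10⁻⁴ cm = 0.1958 cm³
m(Co) = 0.1958 × 8.90 = 1.743 g
n(Co) = 1.743 / 58.93 = 0.02958 mol; n(e⁻) = 2 × 0.02958 = 0.05916 mol
Q = 0.05916 × 96500 = 5709 C
t = 5709 / 0.589 = 9693 s = 162 min

162 min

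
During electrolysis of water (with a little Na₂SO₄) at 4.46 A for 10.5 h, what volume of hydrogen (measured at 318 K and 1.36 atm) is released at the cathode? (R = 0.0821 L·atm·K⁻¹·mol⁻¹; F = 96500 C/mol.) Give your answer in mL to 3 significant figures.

Q = 4.46 A × 37800 s = 1.686×10^5 C
n(e⁻) = 1.686×10^5 / 96500 = 1.747 mol
2H⁺ + 2e⁻ → H₂, so n(H₂) = 1.747 / 2 = 0.8735 mol
V = nRT/P = 0.8735 × 0.0821 × 318 / 1.36 = 16.77 L
= 16800 mL

16800 mL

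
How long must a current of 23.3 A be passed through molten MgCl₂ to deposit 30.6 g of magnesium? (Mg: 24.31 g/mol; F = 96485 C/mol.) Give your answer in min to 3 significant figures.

174 min

n(Mg) = 30.6 / 24.31 = 1.259 mol
Mg²⁺ + 2e⁻ → Mg, so n(e⁻) = 2 × 1.259 = 2.518 mol
Q = 2.518 × 96485 = 2.429×10^5 C
t = Q / I = 2.429×10^5 / 23.3 = 10420 s = 174 min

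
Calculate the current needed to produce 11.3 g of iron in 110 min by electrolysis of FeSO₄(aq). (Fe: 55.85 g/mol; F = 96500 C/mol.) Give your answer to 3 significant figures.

n(Fe) = 11.3 / 55.85 = 0.2023 mol
Fe²⁺ + 2e⁻ → Fe, so n(e⁻) = 2 × 0.2023 = 0.4046 mol
Q = 0.4046 × 96500 = 39040 C
I = Q / t = 39040 / 6600 s = 5.92 A

5.92 A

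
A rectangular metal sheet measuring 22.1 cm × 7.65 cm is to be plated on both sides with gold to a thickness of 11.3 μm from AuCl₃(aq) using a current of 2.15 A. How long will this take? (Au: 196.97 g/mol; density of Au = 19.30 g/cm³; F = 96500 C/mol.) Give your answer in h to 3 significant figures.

Plated area = 2 × 22.1 × 7.65 = 338.1 cm²
Volume = 338.1 × 11.3×10⁻⁴ cm = 0.3821 cm³
m(Au) = 0.3821 × 19.30 = 7.375 g
n(Au) = 7.375 / 196.97 = 0.03744 mol; n(e⁻) = 3 × 0.03744 = 0.1123 mol
Q = 0.1123 × 96500 = 10840 C
t = 10840 / 2.15 = 5042 s = 1.40 h

1.40 h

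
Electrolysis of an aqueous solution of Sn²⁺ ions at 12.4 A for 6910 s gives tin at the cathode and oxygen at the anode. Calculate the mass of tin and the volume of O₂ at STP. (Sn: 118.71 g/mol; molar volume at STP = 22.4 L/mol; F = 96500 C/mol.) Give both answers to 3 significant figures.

52.7 g Sn; 4.97 L O₂

Q = 12.4 × 6910 = 85680 C; n(e⁻) = 85680 / 96500 = 0.8879 mol
Cathode: Sn²⁺ + 2e⁻ → Sn → n(Sn) = 0.8879/2 = 0.4440 mol → 52.7 g
Anode: 2H₂O → O₂ + 4H⁺ + 4e⁻ → n(O₂) = 0.8879/4 = 0.2220 mol → 4.97 L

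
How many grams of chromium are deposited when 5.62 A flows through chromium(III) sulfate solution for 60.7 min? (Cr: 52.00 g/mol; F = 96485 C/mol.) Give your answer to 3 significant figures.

Q = 5.62 A × 3642 s = 20470 C
Moles of electrons = 20470 / 96485 = 0.2122 mol
Cr³⁺ + 3e⁻ → Cr, so n(Cr) = 0.2122 / 3 = 0.07073 mol
m = 0.07073 × 52.00 = 3.68 g

3.68 g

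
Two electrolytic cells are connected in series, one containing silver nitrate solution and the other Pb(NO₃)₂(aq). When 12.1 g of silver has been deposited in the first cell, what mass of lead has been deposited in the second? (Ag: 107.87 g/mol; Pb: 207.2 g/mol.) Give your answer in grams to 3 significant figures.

n(Ag) = 12.1 / 107.87 = 0.1122 mol
Ag⁺ + e⁻ → Ag, so n(e⁻) = 0.1122 mol
Since the cells are in series, n(e⁻) in the Pb cell is also 0.1122 mol.
Pb²⁺ + 2e⁻ → Pb, so n(Pb) = 0.1122 / 2 = 0.05610 mol
m(Pb) = 0.05610 × 207.2 = 11.6 g

11.6 g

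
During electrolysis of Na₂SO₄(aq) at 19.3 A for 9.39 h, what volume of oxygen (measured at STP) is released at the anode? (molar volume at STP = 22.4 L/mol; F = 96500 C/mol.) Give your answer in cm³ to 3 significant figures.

37900 cm³

Q = 19.3 A × 33804 s = 6.524×10^5 C
n(e⁻) = Q/F = 6.524×10^5/96500 = 6.761 mol
2H₂O → O₂ + 4H⁺ + 4e⁻, so n(O₂) = 6.761 / 4 = 1.690 mol
V = 1.690 × 22.4 = 37.86 L
= 37900 cm³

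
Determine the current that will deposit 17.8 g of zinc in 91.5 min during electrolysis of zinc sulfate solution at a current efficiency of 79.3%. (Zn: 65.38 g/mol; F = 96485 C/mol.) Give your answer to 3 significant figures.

n(Zn) = 17.8 / 65.38 = 0.2723 mol
Zn²⁺ + 2e⁻ → Zn, so n(e⁻) = 2 × 0.2723 = 0.5446 mol
Q = 0.5446 × 96485 / 0.793 = 66260 C
I = Q / t = 66260 / 5490 s = 12.1 A

12.1 A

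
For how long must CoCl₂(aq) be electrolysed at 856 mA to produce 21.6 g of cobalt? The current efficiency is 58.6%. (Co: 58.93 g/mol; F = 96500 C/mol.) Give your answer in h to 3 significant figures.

n(Co) = 21.6 / 58.93 = 0.3665 mol
Co²⁺ + 2e⁻ → Co, so n(e⁻) = 2 × 0.3665 = 0.7330 mol
Q = 0.7330 × 96500 / 0.586 = 1.207×10^5 C
t = Q / I = 1.207×10^5 / 0.856 = 1.410×10^5 s = 39.2 h

39.2 h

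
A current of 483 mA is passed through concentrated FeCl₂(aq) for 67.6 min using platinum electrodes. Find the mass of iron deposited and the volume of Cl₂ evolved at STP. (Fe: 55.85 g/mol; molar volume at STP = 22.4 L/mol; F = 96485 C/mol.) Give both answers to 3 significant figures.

0.567 g Fe; 0.227 L Cl₂

Q = 0.483 × 4056 = 1959 C; n(e⁻) = 1959 / 96485 = 0.02030 mol
Cathode: Fe²⁺ + 2e⁻ → Fe → n(Fe) = 0.02030/2 = 0.01015 mol → 0.567 g
Anode: 2Cl⁻ → Cl₂ + 2e⁻ → n(Cl₂) = 0.02030/2 = 0.01015 mol → 0.227 L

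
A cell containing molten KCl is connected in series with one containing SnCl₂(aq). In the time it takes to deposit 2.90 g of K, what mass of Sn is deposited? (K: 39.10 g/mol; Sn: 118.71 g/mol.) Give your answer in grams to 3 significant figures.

4.40 g

n(K) = 2.90 / 39.10 = 0.07417 mol
K⁺ + e⁻ → K, so n(e⁻) = 0.07417 mol
Same current for the same time ⇒ same n(e⁻) = 0.07417 mol in both cells.
Sn²⁺ + 2e⁻ → Sn, so n(Sn) = 0.07417 / 2 = 0.03709 mol
m(Sn) = 0.03709 × 118.71 = 4.40 g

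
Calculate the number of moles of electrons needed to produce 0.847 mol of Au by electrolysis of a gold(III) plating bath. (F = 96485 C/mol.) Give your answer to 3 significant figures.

Au³⁺ + 3e⁻ → Au, so n(e⁻) = 3 × 0.847 = 2.541 mol

2.54 mol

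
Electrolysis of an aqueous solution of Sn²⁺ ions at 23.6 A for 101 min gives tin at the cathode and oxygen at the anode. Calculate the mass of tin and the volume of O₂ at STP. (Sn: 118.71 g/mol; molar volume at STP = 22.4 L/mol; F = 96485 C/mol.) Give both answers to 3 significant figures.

88.0 g Sn; 8.30 L O₂

Q = 23.6 × 6060 = 1.430×10^5 C; n(e⁻) = 1.430×10^5 / 96485 = 1.482 mol
Cathode: Sn²⁺ + 2e⁻ → Sn → n(Sn) = 1.482/2 = 0.7410 mol → 88.0 g
Anode: 2H₂O → O₂ + 4H⁺ + 4e⁻ → n(O₂) = 1.482/4 = 0.3705 mol → 8.30 L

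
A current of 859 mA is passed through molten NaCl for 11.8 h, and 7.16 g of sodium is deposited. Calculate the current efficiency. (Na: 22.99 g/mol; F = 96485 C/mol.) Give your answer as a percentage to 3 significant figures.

Q = 0.859 × 42480 = 36490 C
n(e⁻) = 36490 / 96485 = 0.3782 mol
Na⁺ + e⁻ → Na, so theoretical n(Na) = 0.3782 mol → 8.695 g
Efficiency = 7.16 / 8.695 = 0.8235 = 82.3%

82.3%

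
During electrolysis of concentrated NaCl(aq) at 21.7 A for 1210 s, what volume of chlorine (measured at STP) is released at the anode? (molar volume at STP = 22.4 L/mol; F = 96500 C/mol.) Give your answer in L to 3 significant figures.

Q = 21.7 A × 1210 s = 26260 C
Moles of electrons = 26260 / 96500 = 0.2721 mol
2Cl⁻ → Cl₂ + 2e⁻, so n(Cl₂) = 0.2721 / 2 = 0.1361 mol
V = 0.1361 × 22.4 = 3.049 L

3.05 L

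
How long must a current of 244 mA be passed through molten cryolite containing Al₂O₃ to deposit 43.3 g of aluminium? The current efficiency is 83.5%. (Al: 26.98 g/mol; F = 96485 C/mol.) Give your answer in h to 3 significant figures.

633 h

n(Al) = 43.3 / 26.98 = 1.605 mol
Al³⁺ + 3e⁻ → Al, so n(e⁻) = 3 × 1.605 = 4.815 mol
Q = 4.815 × 96485 / 0.835 = 5.564×10^5 C
t = Q / I = 5.564×10^5 / 0.244 = 2.280×10^6 s = 633 h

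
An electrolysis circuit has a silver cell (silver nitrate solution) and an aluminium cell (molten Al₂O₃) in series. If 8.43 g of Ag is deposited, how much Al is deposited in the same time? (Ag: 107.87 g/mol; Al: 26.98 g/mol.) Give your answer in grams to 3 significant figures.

n(Ag) = 8.43 / 107.87 = 0.07815 mol
Ag⁺ + e⁻ → Ag, so n(e⁻) = 0.07815 mol
Same current for the same time ⇒ same n(e⁻) = 0.07815 mol in both cells.
Al³⁺ + 3e⁻ → Al, so n(Al) = 0.07815 / 3 = 0.02605 mol
m(Al) = 0.02605 × 26.98 = 0.703 g

0.703 g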